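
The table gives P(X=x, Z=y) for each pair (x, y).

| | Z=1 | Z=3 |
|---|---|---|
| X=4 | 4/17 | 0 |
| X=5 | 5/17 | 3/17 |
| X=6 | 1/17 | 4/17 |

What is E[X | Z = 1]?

47/10

P(Z = 1) = 10/17.
Summing X·P(X=x,Z=y) over the conditioning event gives 47/17.
E[X | Z = 1] = (47/17) / (10/17) = 47/10.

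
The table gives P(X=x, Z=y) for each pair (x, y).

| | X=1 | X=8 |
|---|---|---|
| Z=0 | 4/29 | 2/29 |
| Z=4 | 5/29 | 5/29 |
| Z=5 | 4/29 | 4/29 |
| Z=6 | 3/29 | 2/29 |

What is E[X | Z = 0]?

10/3

P(Z = 0) = 6/29.
Σ X·P over the event = 1·(4/29) + 8·(2/29) = 20/29.
E[X | Z = 0] = (20/29) / (6/29) = 10/3.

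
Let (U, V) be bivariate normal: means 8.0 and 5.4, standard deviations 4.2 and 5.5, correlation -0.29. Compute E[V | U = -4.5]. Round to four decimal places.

The regression of V on U has slope ρ·σ_V/σ_U and passes through (μ_U, μ_V).
E[V | U=-4.5] = 5.4 + (-0.29)·(5.5/4.2)·(-4.5 − (8.0)) = 5.4 + (-0.37976)·(-12.5) = 10.1470.

10.1470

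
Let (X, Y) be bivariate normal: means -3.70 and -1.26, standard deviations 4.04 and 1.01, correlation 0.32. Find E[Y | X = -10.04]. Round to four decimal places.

The regression of Y on X has slope ρ·σ_Y/σ_X and passes through (μ_X, μ_Y).
E[Y | X=-10.04] = -1.26 + (0.32)·(1.01/4.04)·(-10.04 − (-3.70)) = -1.26 + (0.08)·(-6.34) = -1.7672.

-1.7672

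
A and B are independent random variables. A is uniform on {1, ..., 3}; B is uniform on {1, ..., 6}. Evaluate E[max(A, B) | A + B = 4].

8/3

P(A + B = 4) = 1/6.
Summing max(A,B)·P(x,y) over outcomes with A + B = 4 gives 4/9.
E[max(A, B) | A + B = 4] = (4/9) / (1/6) = 8/3.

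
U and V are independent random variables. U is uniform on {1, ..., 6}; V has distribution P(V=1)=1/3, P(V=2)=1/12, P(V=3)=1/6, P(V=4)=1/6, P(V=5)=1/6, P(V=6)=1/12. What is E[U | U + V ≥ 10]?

P(U + V ≥ 10) = 1/8.
Summing U·P(x,y) over outcomes with U + V ≥ 10 gives 49/72.
E[U | U + V ≥ 10] = (49/72) / (1/8) = 49/9.

49/9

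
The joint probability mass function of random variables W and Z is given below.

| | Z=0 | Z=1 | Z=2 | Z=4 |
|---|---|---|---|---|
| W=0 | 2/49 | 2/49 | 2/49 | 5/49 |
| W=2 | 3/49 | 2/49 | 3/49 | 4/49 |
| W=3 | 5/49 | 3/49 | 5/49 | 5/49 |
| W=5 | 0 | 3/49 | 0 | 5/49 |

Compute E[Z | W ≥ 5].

23/8

P(W ≥ 5) = 8/49.
Σ Z·P over the event = 1·(3/49) + 4·(5/49) = 23/49.
E[Z | W ≥ 5] = (23/49) / (8/49) = 23/8.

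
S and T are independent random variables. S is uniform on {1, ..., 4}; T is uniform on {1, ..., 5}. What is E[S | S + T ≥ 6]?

3

Outcomes with S + T ≥ 6: (1,5), (2,4), (2,5), (3,3), (3,4), (3,5), (4,2), (4,3), (4,4), (4,5), each with probability 1/20.
E[S | S + T ≥ 6] = (1 + 2 + 2 + 3 + 3 + 3 + 4 + 4 + 4 + 4) / 10 = 3.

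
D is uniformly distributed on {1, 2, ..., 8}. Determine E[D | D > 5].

7

Given D > 5, D is equally likely to be any of {6, 7, 8}.
E[D | D > 5] = (6 + 7 + 8) / 3 = 7.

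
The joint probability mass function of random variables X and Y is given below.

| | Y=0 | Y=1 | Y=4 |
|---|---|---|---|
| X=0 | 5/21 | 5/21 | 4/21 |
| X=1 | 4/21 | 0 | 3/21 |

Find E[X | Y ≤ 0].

4/9

P(Y ≤ 0) = 3/7.
Summing X·P(X=x,Y=y) over the conditioning event gives 4/21.
E[X | Y ≤ 0] = (4/21) / (3/7) = 4/9.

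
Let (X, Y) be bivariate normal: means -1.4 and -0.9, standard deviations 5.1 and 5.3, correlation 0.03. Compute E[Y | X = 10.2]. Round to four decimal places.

The regression of Y on X has slope ρ·σ_Y/σ_X and passes through (μ_X, μ_Y).
E[Y | X=10.2] = -0.9 + (0.03)·(5.3/5.1)·(10.2 − (-1.4)) = -0.9 + (0.031176)·(11.6) = -0.5384.

-0.5384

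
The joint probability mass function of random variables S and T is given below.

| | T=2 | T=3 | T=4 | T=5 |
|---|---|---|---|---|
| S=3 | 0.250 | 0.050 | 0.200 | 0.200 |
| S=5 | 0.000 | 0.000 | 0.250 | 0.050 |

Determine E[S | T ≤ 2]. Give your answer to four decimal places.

P(T ≤ 2) = 0.250.
Σ S·P over the event = 3·(0.250) = 0.750.
E[S | T ≤ 2] = (0.750) / (0.250) = 3.0000.

3.0000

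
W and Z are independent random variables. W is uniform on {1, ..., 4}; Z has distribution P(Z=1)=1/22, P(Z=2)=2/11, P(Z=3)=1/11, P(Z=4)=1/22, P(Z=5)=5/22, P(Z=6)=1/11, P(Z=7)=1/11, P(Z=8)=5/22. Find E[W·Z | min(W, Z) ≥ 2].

P(min(W, Z) ≥ 2) = 63/88.
Summing WZ·P(x,y) over outcomes with min(W, Z) ≥ 2 gives 981/88.
E[W·Z | min(W, Z) ≥ 2] = (981/88) / (63/88) = 109/7.

109/7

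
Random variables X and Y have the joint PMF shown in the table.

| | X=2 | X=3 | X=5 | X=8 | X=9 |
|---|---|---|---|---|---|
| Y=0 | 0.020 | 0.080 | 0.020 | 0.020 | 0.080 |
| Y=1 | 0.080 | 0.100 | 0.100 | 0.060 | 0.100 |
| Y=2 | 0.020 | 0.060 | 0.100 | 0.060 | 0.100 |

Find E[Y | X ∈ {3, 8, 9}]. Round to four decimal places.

1.0606

P(X ∈ {3, 8, 9}) = 0.660.
Summing Y·P(X=x,Y=y) over the conditioning event gives 0.700.
E[Y | X ∈ {3, 8, 9}] = (0.700) / (0.660) = 1.0606.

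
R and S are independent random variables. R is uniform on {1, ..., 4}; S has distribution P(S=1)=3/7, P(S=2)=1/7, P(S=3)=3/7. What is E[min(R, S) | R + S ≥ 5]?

P(R + S ≥ 5) = 1/2.
Summing min(R,S)·P(x,y) over outcomes with R + S ≥ 5 gives 31/28.
E[min(R, S) | R + S ≥ 5] = (31/28) / (1/2) = 31/14.

31/14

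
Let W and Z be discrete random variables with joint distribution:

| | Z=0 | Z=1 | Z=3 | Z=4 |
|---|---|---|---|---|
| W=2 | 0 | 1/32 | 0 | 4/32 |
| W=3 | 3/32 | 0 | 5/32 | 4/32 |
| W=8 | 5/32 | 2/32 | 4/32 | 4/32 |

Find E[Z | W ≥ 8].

P(W ≥ 8) = 15/32.
Σ Z·P over the event = 0·(5/32) + 1·(2/32) + 3·(4/32) + 4·(4/32) = 15/16.
E[Z | W ≥ 8] = (15/16) / (15/32) = 2.

2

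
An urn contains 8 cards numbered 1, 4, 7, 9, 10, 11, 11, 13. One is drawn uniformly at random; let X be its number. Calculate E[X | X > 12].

13

P(X > 12) = 1/8.
Σ over the event: 13·1/8 = 13/8.
E[X | X > 12] = (13/8) / (1/8) = 13.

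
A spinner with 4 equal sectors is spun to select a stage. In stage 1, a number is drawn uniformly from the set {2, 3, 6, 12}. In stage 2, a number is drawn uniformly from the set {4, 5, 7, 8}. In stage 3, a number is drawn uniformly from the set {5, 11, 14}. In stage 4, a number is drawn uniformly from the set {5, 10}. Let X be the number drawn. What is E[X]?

E[X | stage 1] = (2+3+6+12)/4 = 23/4.
E[X | stage 2] = (4+5+7+8)/4 = 6.
E[X | stage 3] = (5+11+14)/3 = 10.
E[X | stage 4] = (5+10)/2 = 15/2.
By the law of total expectation,
E[X] = (1/4)·(23/4) + (1/4)·(6) + (1/4)·(10) + (1/4)·(15/2) = 117/16.

117/16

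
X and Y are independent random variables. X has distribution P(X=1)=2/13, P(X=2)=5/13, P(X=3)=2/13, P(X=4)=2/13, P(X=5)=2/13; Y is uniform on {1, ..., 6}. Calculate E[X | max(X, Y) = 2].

P(max(X, Y) = 2) = 2/13.
Summing X·P(x,y) over outcomes with max(X, Y) = 2 gives 11/39.
E[X | max(X, Y) = 2] = (11/39) / (2/13) = 11/6.

11/6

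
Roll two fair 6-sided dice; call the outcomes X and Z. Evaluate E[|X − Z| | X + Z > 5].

P(X + Z > 5) = 13/18.
Summing |X−Z|·P(x,y) over outcomes with X + Z > 5 gives 14/9.
E[|X − Z| | X + Z > 5] = (14/9) / (13/18) = 28/13.

28/13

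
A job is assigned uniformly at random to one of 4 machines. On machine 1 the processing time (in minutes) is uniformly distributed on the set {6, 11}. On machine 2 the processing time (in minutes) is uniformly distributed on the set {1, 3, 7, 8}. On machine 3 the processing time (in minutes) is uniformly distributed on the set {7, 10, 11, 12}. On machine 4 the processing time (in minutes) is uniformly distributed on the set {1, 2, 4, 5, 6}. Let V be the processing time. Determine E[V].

537/80

E[V | machine 1] = (6+11)/2 = 17/2.
E[V | machine 2] = (1+3+7+8)/4 = 19/4.
E[V | machine 3] = (7+10+11+12)/4 = 10.
E[V | machine 4] = (1+2+4+5+6)/5 = 18/5.
By the law of total expectation,
E[V] = (1/4)·(17/2) + (1/4)·(19/4) + (1/4)·(10) + (1/4)·(18/5) = 537/80.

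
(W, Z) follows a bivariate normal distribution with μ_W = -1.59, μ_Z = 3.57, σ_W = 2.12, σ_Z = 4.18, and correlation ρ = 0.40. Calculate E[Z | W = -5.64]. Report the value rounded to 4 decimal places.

For a bivariate normal, E[Z | W=x] = μ_Z + ρ·(σ_Z/σ_W)·(x − μ_W).
E[Z | W=-5.64] = 3.57 + (0.40)·(4.18/2.12)·(-5.64 − (-1.59)) = 3.57 + (0.78868)·(-4.05) = 0.3758.

0.3758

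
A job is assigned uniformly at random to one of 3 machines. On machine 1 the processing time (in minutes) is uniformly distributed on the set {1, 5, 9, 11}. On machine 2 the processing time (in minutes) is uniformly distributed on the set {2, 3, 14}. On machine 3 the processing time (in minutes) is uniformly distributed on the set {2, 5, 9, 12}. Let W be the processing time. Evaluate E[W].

E[W | machine 1] = (1+5+9+11)/4 = 13/2.
E[W | machine 2] = (2+3+14)/3 = 19/3.
E[W | machine 3] = (2+5+9+12)/4 = 7.
By the law of total expectation,
E[W] = (1/3)·(13/2) + (1/3)·(19/3) + (1/3)·(7) = 119/18.

119/18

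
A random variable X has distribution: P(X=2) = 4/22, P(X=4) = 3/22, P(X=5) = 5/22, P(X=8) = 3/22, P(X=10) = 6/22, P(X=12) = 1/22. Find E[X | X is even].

P(X is even) = 17/22.
Σ over the event: 2·2/11 + 4·3/22 + 8·3/22 + 10·3/11 + 12·1/22 = 58/11.
E[X | X is even] = (58/11) / (17/22) = 116/17.

116/17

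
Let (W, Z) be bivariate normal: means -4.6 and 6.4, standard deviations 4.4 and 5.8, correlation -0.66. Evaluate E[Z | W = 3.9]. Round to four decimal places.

-0.9950

The regression of Z on W has slope ρ·σ_Z/σ_W and passes through (μ_W, μ_Z).
E[Z | W=3.9] = 6.4 + (-0.66)·(5.8/4.4)·(3.9 − (-4.6)) = 6.4 + (-0.87)·(8.5) = -0.9950.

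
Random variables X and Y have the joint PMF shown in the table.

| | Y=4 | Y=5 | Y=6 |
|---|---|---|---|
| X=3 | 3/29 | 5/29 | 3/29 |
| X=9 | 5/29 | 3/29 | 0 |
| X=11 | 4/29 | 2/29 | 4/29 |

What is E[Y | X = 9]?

P(X = 9) = 8/29.
Σ Y·P over the event = 4·(5/29) + 5·(3/29) = 35/29.
E[Y | X = 9] = (35/29) / (8/29) = 35/8.

35/8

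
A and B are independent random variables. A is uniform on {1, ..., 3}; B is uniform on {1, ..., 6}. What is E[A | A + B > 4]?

13/6

P(A + B > 4) = 2/3.
Summing A·P(x,y) over outcomes with A + B > 4 gives 13/9.
E[A | A + B > 4] = (13/9) / (2/3) = 13/6.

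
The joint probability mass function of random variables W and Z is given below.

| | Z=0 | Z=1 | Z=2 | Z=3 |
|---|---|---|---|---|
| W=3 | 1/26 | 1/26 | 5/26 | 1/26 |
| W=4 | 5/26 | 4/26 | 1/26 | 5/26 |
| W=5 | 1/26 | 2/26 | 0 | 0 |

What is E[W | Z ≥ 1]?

71/19

P(Z ≥ 1) = 19/26.
Σ W·P over the event = 3·(1/26) + 3·(5/26) + 3·(1/26) + 4·(4/26) + 4·(1/26) + 4·(5/26) + 5·(2/26) = 71/26.
E[W | Z ≥ 1] = (71/26) / (19/26) = 71/19.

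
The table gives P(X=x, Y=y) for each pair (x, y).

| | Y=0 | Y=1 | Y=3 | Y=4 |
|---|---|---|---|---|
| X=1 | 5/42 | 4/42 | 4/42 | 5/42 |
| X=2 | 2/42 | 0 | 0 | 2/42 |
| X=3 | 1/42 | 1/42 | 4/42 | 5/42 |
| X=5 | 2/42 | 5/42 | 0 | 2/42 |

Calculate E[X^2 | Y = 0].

36/5

P(Y = 0) = 5/21.
Σ X^2·P over the event = 1·(5/42) + 4·(2/42) + 9·(1/42) + 25·(2/42) = 12/7.
E[X^2 | Y = 0] = (12/7) / (5/21) = 36/5.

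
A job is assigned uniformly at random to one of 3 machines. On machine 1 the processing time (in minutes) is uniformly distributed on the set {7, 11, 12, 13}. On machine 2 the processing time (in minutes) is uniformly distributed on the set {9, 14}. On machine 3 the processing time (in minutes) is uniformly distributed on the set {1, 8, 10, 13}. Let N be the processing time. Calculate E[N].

E[N | machine 1] = (7+11+12+13)/4 = 43/4.
E[N | machine 2] = (9+14)/2 = 23/2.
E[N | machine 3] = (1+8+10+13)/4 = 8.
E[N] = (1/3)·(43/4) + (1/3)·(23/2) + (1/3)·(8) = 121/12.

121/12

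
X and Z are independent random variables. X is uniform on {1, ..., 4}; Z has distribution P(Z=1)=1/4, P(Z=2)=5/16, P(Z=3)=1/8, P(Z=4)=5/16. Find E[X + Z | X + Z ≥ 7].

89/12

P(X + Z ≥ 7) = 3/16.
Summing (X+Z)·P(x,y) over outcomes with X + Z ≥ 7 gives 89/64.
E[X + Z | X + Z ≥ 7] = (89/64) / (3/16) = 89/12.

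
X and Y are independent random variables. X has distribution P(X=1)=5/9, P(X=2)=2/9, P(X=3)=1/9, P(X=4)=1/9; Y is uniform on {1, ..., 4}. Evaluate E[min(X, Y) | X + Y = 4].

P(X + Y = 4) = 2/9.
Summing min(X,Y)·P(x,y) over outcomes with X + Y = 4 gives 5/18.
E[min(X, Y) | X + Y = 4] = (5/18) / (2/9) = 5/4.

5/4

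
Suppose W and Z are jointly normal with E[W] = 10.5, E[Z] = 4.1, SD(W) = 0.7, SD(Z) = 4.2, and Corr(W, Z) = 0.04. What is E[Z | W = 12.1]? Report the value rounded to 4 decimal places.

The regression of Z on W has slope ρ·σ_Z/σ_W and passes through (μ_W, μ_Z).
E[Z | W=12.1] = 4.1 + (0.04)·(4.2/0.7)·(12.1 − (10.5)) = 4.1 + (0.24)·(1.6) = 4.4840.

4.4840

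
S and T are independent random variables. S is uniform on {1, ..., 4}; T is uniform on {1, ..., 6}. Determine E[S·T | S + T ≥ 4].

205/21

P(S + T ≥ 4) = 7/8.
Summing ST·P(x,y) over outcomes with S + T ≥ 4 gives 205/24.
E[S·T | S + T ≥ 4] = (205/24) / (7/8) = 205/21.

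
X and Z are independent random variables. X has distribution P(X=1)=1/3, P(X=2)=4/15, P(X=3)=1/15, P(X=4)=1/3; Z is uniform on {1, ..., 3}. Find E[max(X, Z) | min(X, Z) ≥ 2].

P(min(X, Z) ≥ 2) = 4/9.
Summing max(X,Z)·P(x,y) over outcomes with min(X, Z) ≥ 2 gives 22/15.
E[max(X, Z) | min(X, Z) ≥ 2] = (22/15) / (4/9) = 33/10.

33/10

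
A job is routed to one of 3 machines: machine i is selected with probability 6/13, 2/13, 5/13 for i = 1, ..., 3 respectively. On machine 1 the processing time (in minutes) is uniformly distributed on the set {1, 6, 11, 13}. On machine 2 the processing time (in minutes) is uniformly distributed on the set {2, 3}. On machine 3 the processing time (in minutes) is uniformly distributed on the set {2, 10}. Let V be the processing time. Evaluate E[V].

163/26

E[V | machine 1] = (1+6+11+13)/4 = 31/4.
E[V | machine 2] = (2+3)/2 = 5/2.
E[V | machine 3] = (2+10)/2 = 6.
E[V] = (6/13)·(31/4) + (2/13)·(5/2) + (5/13)·(6) = 163/26.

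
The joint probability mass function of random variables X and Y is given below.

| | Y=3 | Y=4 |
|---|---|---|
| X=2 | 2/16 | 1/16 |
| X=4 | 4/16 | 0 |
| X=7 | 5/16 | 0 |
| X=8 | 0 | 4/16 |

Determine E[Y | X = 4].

3

P(X = 4) = 1/4.
Summing Y·P(X=x,Y=y) over the conditioning event gives 3/4.
E[Y | X = 4] = (3/4) / (1/4) = 3.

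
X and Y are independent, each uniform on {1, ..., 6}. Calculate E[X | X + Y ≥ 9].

P(X + Y ≥ 9) = 5/18.
Summing X·P(x,y) over outcomes with X + Y ≥ 9 gives 25/18.
E[X | X + Y ≥ 9] = (25/18) / (5/18) = 5.

5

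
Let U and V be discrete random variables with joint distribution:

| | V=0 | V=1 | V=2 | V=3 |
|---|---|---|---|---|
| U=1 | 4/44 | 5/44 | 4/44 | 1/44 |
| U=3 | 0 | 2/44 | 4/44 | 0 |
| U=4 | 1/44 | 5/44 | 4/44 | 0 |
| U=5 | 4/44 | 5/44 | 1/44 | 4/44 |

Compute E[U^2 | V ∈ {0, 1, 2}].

P(V ∈ {0, 1, 2}) = 39/44.
Summing U^2·P(U=x,V=y) over the conditioning event gives 477/44.
E[U^2 | V ∈ {0, 1, 2}] = (477/44) / (39/44) = 159/13.

159/13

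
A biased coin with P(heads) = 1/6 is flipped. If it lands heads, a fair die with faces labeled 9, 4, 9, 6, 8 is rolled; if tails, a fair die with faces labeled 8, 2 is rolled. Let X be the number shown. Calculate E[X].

161/30

E[X | heads] = (9+4+9+6+8)/5 = 36/5.
E[X | tails] = (8+2)/2 = 5.
By the law of total expectation,
E[X] = (1/6)·(36/5) + (5/6)·(5) = 161/30.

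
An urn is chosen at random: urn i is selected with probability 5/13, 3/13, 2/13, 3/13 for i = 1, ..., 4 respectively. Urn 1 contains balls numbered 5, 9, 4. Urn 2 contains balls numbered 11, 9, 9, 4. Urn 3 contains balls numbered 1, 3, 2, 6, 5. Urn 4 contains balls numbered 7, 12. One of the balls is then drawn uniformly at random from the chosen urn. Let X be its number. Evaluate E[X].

1801/260

E[X | urn 1] = (5+9+4)/3 = 6.
E[X | urn 2] = (11+9+9+4)/4 = 33/4.
E[X | urn 3] = (1+3+2+6+5)/5 = 17/5.
E[X | urn 4] = (7+12)/2 = 19/2.
By the law of total expectation,
E[X] = (5/13)·(6) + (3/13)·(33/4) + (2/13)·(17/5) + (3/13)·(19/2) = 1801/260.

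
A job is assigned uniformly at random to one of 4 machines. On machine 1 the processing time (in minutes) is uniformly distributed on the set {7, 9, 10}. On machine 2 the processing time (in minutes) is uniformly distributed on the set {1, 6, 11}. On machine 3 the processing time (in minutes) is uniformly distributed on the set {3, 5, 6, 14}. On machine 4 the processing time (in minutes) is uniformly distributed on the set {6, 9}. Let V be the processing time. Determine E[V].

175/24

E[V | machine 1] = (7+9+10)/3 = 26/3.
E[V | machine 2] = (1+6+11)/3 = 6.
E[V | machine 3] = (3+5+6+14)/4 = 7.
E[V | machine 4] = (6+9)/2 = 15/2.
E[V] = (1/4)·(26/3) + (1/4)·(6) + (1/4)·(7) + (1/4)·(15/2) = 175/24.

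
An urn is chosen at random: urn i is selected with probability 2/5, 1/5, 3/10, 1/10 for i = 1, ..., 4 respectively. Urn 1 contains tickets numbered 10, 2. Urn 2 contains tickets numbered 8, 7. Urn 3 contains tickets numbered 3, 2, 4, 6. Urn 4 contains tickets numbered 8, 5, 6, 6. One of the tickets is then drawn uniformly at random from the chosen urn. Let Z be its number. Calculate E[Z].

E[Z | urn 1] = (10+2)/2 = 6.
E[Z | urn 2] = (8+7)/2 = 15/2.
E[Z | urn 3] = (3+2+4+6)/4 = 15/4.
E[Z | urn 4] = (8+5+6+6)/4 = 25/4.
E[Z] = (2/5)·(6) + (1/5)·(15/2) + (3/10)·(15/4) + (1/10)·(25/4) = 113/20.

113/20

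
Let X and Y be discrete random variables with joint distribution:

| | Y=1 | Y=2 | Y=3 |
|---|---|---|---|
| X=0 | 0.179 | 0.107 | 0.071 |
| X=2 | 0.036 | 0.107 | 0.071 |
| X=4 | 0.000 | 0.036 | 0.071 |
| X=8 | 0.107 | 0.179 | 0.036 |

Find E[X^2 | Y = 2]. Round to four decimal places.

29.0443

P(Y = 2) = 0.429.
Σ X^2·P over the event = 0·(0.107) + 4·(0.107) + 16·(0.036) + 64·(0.179) = 12.460.
E[X^2 | Y = 2] = (12.460) / (0.429) = 29.0443.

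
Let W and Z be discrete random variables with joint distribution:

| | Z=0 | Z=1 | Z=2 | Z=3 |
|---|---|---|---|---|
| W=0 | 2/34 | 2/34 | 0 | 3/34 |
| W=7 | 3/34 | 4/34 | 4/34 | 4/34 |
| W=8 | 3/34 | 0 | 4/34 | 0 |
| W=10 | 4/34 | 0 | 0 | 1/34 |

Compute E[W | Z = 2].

P(Z = 2) = 4/17.
Σ W·P over the event = 7·(4/34) + 8·(4/34) = 30/17.
E[W | Z = 2] = (30/17) / (4/17) = 15/2.

15/2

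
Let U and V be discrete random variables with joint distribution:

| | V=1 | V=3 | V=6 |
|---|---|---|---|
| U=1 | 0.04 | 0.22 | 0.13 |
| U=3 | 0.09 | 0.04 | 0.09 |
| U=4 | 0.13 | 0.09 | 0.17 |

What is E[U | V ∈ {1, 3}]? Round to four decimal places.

P(V ∈ {1, 3}) = 0.61.
Σ U·P over the event = 1·(0.04) + 1·(0.22) + 3·(0.09) + 3·(0.04) + 4·(0.13) + 4·(0.09) = 1.53.
E[U | V ∈ {1, 3}] = (1.53) / (0.61) = 2.5082.

2.5082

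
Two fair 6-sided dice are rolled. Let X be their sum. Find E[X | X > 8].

10

P(X > 8) = 5/18.
Σ over the event: 9·1/9 + 10·1/12 + 11·1/18 + 12·1/36 = 25/9.
E[X | X > 8] = (25/9) / (5/18) = 10.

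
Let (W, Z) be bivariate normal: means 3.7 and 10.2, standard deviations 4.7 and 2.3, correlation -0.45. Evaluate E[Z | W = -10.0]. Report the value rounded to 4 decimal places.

13.2169

E[Z | W=x] = μ_Z + ρ(σ_Z/σ_W)(x − μ_W) for jointly normal variables.
E[Z | W=-10.0] = 10.2 + (-0.45)·(2.3/4.7)·(-10.0 − (3.7)) = 10.2 + (-0.22021)·(-13.7) = 13.2169.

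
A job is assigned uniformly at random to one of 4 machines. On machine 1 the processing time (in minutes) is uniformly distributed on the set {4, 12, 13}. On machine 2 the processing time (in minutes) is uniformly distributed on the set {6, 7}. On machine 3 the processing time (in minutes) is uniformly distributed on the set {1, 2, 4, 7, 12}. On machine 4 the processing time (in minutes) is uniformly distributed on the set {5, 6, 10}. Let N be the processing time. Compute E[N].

851/120

E[N | machine 1] = (4+12+13)/3 = 29/3.
E[N | machine 2] = (6+7)/2 = 13/2.
E[N | machine 3] = (1+2+4+7+12)/5 = 26/5.
E[N | machine 4] = (5+6+10)/3 = 7.
E[N] = (1/4)·(29/3) + (1/4)·(13/2) + (1/4)·(26/5) + (1/4)·(7) = 851/120.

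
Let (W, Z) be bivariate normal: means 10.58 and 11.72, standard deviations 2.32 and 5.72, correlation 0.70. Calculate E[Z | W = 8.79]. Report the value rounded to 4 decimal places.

For a bivariate normal, E[Z | W=x] = μ_Z + ρ·(σ_Z/σ_W)·(x − μ_W).
E[Z | W=8.79] = 11.72 + (0.70)·(5.72/2.32)·(8.79 − (10.58)) = 11.72 + (1.72586)·(-1.79) = 8.6307.

8.6307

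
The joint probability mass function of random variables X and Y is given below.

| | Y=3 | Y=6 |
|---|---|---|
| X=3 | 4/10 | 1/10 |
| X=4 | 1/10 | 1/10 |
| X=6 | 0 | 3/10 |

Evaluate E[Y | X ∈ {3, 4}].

27/7

P(X ∈ {3, 4}) = 7/10.
Σ Y·P over the event = 3·(4/10) + 6·(1/10) + 3·(1/10) + 6·(1/10) = 27/10.
E[Y | X ∈ {3, 4}] = (27/10) / (7/10) = 27/7.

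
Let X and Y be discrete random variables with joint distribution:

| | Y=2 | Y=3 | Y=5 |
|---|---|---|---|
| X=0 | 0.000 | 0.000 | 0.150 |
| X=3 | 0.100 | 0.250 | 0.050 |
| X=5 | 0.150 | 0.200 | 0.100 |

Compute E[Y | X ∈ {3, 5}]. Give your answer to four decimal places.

P(X ∈ {3, 5}) = 0.850.
Σ Y·P over the event = 2·(0.100) + 3·(0.250) + 5·(0.050) + 2·(0.150) + 3·(0.200) + 5·(0.100) = 2.600.
E[Y | X ∈ {3, 5}] = (2.600) / (0.850) = 3.0588.

3.0588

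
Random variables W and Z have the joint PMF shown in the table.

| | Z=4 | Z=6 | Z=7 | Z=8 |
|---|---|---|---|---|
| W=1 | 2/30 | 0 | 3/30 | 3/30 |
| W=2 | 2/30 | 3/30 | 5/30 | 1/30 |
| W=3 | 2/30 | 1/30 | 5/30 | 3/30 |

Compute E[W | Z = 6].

P(Z = 6) = 2/15.
Σ W·P over the event = 2·(3/30) + 3·(1/30) = 3/10.
E[W | Z = 6] = (3/10) / (2/15) = 9/4.

9/4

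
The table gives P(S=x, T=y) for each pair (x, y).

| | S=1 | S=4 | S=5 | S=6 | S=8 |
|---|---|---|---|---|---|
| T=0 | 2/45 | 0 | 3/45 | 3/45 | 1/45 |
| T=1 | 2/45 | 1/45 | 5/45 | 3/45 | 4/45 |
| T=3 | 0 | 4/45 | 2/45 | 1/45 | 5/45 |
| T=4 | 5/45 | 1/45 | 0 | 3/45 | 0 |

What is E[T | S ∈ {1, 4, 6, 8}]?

P(S ∈ {1, 4, 6, 8}) = 7/9.
Summing T·P(S=x,T=y) over the conditioning event gives 76/45.
E[T | S ∈ {1, 4, 6, 8}] = (76/45) / (7/9) = 76/35.

76/35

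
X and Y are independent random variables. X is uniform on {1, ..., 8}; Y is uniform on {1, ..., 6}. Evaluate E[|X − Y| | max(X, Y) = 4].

Outcomes with max(X, Y) = 4: (1,4), (2,4), (3,4), (4,1), (4,2), (4,3), (4,4), each with probability 1/48.
E[|X − Y| | max(X, Y) = 4] = (3 + 2 + 1 + 3 + 2 + 1 + 0) / 7 = 12/7.

12/7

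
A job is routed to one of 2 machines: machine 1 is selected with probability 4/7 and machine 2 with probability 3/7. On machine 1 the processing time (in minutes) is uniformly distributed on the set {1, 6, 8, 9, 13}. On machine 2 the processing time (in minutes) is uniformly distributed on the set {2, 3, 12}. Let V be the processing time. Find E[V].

233/35

E[V | machine 1] = (1+6+8+9+13)/5 = 37/5.
E[V | machine 2] = (2+3+12)/3 = 17/3.
E[V] = (4/7)·(37/5) + (3/7)·(17/3) = 233/35.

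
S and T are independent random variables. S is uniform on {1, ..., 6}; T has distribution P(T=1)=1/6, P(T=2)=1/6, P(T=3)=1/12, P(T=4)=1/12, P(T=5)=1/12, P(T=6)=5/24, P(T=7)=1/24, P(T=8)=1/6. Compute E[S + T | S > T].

13/2

P(S > T) = 1/3.
Summing (S+T)·P(x,y) over outcomes with S > T gives 13/6.
E[S + T | S > T] = (13/6) / (1/3) = 13/2.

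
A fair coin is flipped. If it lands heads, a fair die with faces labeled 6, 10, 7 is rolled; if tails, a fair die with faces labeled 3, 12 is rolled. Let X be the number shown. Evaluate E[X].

E[X | heads] = (6+10+7)/3 = 23/3.
E[X | tails] = (3+12)/2 = 15/2.
By the law of total expectation,
E[X] = (1/2)·(23/3) + (1/2)·(15/2) = 91/12.

91/12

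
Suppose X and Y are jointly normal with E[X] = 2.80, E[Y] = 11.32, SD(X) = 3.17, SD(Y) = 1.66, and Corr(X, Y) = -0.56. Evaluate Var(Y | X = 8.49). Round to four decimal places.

1.8914

Var(Y | X=x) = (1 − ρ²)·σ_Y².
Var(Y | X=8.49) = (1.66)²·(1 − (-0.56)²) = 2.7556·0.6864 = 1.8914.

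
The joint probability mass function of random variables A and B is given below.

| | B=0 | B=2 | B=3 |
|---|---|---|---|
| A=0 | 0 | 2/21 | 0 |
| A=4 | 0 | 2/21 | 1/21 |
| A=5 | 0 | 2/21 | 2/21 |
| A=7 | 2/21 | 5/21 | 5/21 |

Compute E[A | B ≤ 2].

P(B ≤ 2) = 13/21.
Σ A·P over the event = 0·(2/21) + 4·(2/21) + 5·(2/21) + 7·(2/21) + 7·(5/21) = 67/21.
E[A | B ≤ 2] = (67/21) / (13/21) = 67/13.

67/13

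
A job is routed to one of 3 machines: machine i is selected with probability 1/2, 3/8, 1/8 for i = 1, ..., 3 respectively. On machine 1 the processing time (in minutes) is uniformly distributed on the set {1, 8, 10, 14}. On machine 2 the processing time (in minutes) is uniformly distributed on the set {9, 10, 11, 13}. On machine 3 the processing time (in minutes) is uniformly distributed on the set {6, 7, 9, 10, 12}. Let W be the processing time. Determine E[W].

1481/160

E[W | machine 1] = (1+8+10+14)/4 = 33/4.
E[W | machine 2] = (9+10+11+13)/4 = 43/4.
E[W | machine 3] = (6+7+9+10+12)/5 = 44/5.
By the law of total expectation,
E[W] = (1/2)·(33/4) + (3/8)·(43/4) + (1/8)·(44/5) = 1481/160.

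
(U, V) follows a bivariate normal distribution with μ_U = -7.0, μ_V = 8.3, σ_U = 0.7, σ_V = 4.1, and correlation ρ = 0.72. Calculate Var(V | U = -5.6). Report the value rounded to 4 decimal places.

Var(V | U=x) = (1 − ρ²)·σ_V².
Var(V | U=-5.6) = (4.1)²·(1 − (0.72)²) = 16.81·0.4816 = 8.0957.

8.0957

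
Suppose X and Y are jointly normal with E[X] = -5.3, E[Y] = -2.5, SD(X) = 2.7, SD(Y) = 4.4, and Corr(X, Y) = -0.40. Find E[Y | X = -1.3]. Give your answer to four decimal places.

-5.1074

The regression of Y on X has slope ρ·σ_Y/σ_X and passes through (μ_X, μ_Y).
E[Y | X=-1.3] = -2.5 + (-0.40)·(4.4/2.7)·(-1.3 − (-5.3)) = -2.5 + (-0.65185)·(4) = -5.1074.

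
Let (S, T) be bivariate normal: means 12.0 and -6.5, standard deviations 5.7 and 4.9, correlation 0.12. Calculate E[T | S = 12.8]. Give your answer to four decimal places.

The regression of T on S has slope ρ·σ_T/σ_S and passes through (μ_S, μ_T).
E[T | S=12.8] = -6.5 + (0.12)·(4.9/5.7)·(12.8 − (12.0)) = -6.5 + (0.10316)·(0.8) = -6.4175.

-6.4175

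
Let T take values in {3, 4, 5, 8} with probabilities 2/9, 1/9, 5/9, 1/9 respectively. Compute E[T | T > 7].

P(T > 7) = 1/9.
Σ over the event: 8·1/9 = 8/9.
E[T | T > 7] = (8/9) / (1/9) = 8.

8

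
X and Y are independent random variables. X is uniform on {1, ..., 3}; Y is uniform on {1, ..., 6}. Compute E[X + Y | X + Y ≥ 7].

23/3

P(X + Y ≥ 7) = 1/3.
Summing (X+Y)·P(x,y) over outcomes with X + Y ≥ 7 gives 23/9.
E[X + Y | X + Y ≥ 7] = (23/9) / (1/3) = 23/3.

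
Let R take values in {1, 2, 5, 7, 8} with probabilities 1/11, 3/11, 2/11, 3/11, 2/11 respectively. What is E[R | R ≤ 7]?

38/9

P(R ≤ 7) = 9/11.
Σ over the event: 1·1/11 + 2·3/11 + 5·2/11 + 7·3/11 = 38/11.
E[R | R ≤ 7] = (38/11) / (9/11) = 38/9.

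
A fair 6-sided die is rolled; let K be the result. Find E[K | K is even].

4

Given K is even, K is equally likely to be any of {2, 4, 6}.
E[K | K is even] = (2 + 4 + 6) / 3 = 4.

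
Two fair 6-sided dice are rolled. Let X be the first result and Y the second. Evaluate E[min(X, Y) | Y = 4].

P(Y = 4) = 1/6.
Summing min(X,Y)·P(x,y) over outcomes with Y = 4 gives 1/2.
E[min(X, Y) | Y = 4] = (1/2) / (1/6) = 3.

3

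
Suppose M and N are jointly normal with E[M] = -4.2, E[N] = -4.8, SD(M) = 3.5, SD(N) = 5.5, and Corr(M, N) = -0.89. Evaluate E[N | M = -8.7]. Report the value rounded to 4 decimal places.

E[N | M=x] = μ_N + ρ(σ_N/σ_M)(x − μ_M) for jointly normal variables.
E[N | M=-8.7] = -4.8 + (-0.89)·(5.5/3.5)·(-8.7 − (-4.2)) = -4.8 + (-1.39857)·(-4.5) = 1.4936.

1.4936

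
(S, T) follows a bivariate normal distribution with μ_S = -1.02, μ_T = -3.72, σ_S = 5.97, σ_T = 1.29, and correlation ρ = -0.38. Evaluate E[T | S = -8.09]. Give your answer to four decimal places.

The regression of T on S has slope ρ·σ_T/σ_S and passes through (μ_S, μ_T).
E[T | S=-8.09] = -3.72 + (-0.38)·(1.29/5.97)·(-8.09 − (-1.02)) = -3.72 + (-0.082111)·(-7.07) = -3.1395.

-3.1395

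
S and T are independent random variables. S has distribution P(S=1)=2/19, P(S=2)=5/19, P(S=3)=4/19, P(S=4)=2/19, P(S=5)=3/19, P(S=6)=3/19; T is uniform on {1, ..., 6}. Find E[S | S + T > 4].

P(S + T > 4) = 47/57.
Summing S·P(x,y) over outcomes with S + T > 4 gives 176/57.
E[S | S + T > 4] = (176/57) / (47/57) = 176/47.

176/47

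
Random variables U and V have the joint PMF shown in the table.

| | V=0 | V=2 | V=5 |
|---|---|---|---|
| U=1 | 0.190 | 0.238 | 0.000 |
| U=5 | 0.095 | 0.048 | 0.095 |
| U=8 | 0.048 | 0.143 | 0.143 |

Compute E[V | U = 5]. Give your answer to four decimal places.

2.3992

P(U = 5) = 0.238.
Σ V·P over the event = 0·(0.095) + 2·(0.048) + 5·(0.095) = 0.571.
E[V | U = 5] = (0.571) / (0.238) = 2.3992.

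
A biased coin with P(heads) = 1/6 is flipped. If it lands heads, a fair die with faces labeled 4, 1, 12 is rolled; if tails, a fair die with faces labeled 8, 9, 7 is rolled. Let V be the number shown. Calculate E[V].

137/18

E[V | heads] = (4+1+12)/3 = 17/3.
E[V | tails] = (8+9+7)/3 = 8.
E[V] = (1/6)·(17/3) + (5/6)·(8) = 137/18.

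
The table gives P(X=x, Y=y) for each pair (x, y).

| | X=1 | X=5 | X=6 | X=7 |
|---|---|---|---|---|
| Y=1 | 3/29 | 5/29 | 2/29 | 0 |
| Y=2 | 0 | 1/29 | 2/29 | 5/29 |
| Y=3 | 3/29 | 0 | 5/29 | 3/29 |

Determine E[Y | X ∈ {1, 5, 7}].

19/10

P(X ∈ {1, 5, 7}) = 20/29.
Σ Y·P over the event = 1·(3/29) + 3·(3/29) + 1·(5/29) + 2·(1/29) + 2·(5/29) + 3·(3/29) = 38/29.
E[Y | X ∈ {1, 5, 7}] = (38/29) / (20/29) = 19/10.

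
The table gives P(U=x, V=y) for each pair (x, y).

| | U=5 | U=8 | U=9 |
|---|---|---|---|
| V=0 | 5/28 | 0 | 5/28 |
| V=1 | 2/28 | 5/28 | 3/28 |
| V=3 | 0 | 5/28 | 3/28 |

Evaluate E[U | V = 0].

P(V = 0) = 5/14.
Σ U·P over the event = 5·(5/28) + 9·(5/28) = 5/2.
E[U | V = 0] = (5/2) / (5/14) = 7.

7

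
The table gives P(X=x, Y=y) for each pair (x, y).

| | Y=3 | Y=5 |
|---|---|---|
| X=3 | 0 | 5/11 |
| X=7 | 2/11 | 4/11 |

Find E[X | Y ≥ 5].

P(Y ≥ 5) = 9/11.
Σ X·P over the event = 3·(5/11) + 7·(4/11) = 43/11.
E[X | Y ≥ 5] = (43/11) / (9/11) = 43/9.

43/9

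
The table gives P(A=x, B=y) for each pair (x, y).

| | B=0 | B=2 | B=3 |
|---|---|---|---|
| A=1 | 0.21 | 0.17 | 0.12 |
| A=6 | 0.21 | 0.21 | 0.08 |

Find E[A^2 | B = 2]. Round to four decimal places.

20.3421

P(B = 2) = 0.38.
Σ A^2·P over the event = 1·(0.17) + 36·(0.21) = 7.73.
E[A^2 | B = 2] = (7.73) / (0.38) = 20.3421.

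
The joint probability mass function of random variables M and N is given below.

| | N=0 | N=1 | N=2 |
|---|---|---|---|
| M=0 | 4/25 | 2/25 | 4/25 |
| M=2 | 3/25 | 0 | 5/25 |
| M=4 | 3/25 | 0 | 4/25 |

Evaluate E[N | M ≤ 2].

P(M ≤ 2) = 18/25.
Σ N·P over the event = 0·(4/25) + 1·(2/25) + 2·(4/25) + 0·(3/25) + 2·(5/25) = 4/5.
E[N | M ≤ 2] = (4/5) / (18/25) = 10/9.

10/9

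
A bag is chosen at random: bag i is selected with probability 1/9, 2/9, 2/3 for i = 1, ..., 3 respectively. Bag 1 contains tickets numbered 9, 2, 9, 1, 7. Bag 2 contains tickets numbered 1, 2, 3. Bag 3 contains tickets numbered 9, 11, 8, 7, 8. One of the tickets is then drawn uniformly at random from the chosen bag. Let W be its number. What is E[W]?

34/5

E[W | bag 1] = (9+2+9+1+7)/5 = 28/5.
E[W | bag 2] = (1+2+3)/3 = 2.
E[W | bag 3] = (9+11+8+7+8)/5 = 43/5.
E[W] = (1/9)·(28/5) + (2/9)·(2) + (2/3)·(43/5) = 34/5.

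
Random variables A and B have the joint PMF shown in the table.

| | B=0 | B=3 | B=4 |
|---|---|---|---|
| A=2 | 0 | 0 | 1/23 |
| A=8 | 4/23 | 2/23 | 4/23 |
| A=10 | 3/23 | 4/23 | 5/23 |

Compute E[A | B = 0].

62/7

P(B = 0) = 7/23.
Σ A·P over the event = 8·(4/23) + 10·(3/23) = 62/23.
E[A | B = 0] = (62/23) / (7/23) = 62/7.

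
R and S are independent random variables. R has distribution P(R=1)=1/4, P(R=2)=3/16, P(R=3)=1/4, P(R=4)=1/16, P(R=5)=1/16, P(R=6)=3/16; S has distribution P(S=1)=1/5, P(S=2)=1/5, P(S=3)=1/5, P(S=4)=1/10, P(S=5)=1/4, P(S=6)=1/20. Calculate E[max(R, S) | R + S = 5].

P(R + S = 5) = 1/8.
Summing max(R,S)·P(x,y) over outcomes with R + S = 5 gives 33/80.
E[max(R, S) | R + S = 5] = (33/80) / (1/8) = 33/10.

33/10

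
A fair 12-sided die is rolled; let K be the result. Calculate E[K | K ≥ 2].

Given K ≥ 2, K is equally likely to be any of {2, 3, 4, 5, 6, 7, 8, 9, 10, 11, 12}.
E[K | K ≥ 2] = (2 + 3 + 4 + 5 + 6 + 7 + 8 + 9 + 10 + 11 + 12) / 11 = 7.

7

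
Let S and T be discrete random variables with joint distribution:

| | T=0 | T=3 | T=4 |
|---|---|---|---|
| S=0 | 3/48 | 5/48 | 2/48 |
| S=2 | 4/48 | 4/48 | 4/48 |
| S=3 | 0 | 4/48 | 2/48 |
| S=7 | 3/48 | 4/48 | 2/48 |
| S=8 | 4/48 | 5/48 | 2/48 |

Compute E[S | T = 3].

4

P(T = 3) = 11/24.
Summing S·P(S=x,T=y) over the conditioning event gives 11/6.
E[S | T = 3] = (11/6) / (11/24) = 4.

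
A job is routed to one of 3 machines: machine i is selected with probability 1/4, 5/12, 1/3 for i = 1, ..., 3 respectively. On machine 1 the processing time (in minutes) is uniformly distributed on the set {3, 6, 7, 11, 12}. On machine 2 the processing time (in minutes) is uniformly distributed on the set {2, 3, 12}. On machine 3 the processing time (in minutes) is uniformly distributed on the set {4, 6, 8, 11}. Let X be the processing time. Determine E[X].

1211/180

E[X | machine 1] = (3+6+7+11+12)/5 = 39/5.
E[X | machine 2] = (2+3+12)/3 = 17/3.
E[X | machine 3] = (4+6+8+11)/4 = 29/4.
E[X] = (1/4)·(39/5) + (5/12)·(17/3) + (1/3)·(29/4) = 1211/180.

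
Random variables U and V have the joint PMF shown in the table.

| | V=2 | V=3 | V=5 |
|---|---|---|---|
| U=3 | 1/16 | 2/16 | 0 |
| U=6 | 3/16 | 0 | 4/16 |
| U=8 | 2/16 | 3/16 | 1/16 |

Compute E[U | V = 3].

6

P(V = 3) = 5/16.
Σ U·P over the event = 3·(2/16) + 8·(3/16) = 15/8.
E[U | V = 3] = (15/8) / (5/16) = 6.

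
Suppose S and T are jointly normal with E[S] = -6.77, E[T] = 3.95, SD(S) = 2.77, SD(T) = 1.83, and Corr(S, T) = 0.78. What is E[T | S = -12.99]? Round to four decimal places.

0.7448

For a bivariate normal, E[T | S=x] = μ_T + ρ·(σ_T/σ_S)·(x − μ_S).
E[T | S=-12.99] = 3.95 + (0.78)·(1.83/2.77)·(-12.99 − (-6.77)) = 3.95 + (0.51531)·(-6.22) = 0.7448.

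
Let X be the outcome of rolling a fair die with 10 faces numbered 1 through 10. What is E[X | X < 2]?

1

Given X < 2, X is equally likely to be any of {1}.
E[X | X < 2] = (1) / 1 = 1.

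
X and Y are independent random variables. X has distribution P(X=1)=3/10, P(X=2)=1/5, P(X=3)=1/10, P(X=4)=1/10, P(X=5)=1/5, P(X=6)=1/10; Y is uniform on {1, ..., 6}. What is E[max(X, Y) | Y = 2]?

P(Y = 2) = 1/6.
Summing max(X,Y)·P(x,y) over outcomes with Y = 2 gives 11/20.
E[max(X, Y) | Y = 2] = (11/20) / (1/6) = 33/10.

33/10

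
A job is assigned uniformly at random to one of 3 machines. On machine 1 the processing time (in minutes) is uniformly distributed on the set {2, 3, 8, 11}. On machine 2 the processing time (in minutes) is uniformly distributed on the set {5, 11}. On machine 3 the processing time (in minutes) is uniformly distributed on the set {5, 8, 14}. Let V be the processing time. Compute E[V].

E[V | machine 1] = (2+3+8+11)/4 = 6.
E[V | machine 2] = (5+11)/2 = 8.
E[V | machine 3] = (5+8+14)/3 = 9.
By the law of total expectation,
E[V] = (1/3)·(6) + (1/3)·(8) + (1/3)·(9) = 23/3.

23/3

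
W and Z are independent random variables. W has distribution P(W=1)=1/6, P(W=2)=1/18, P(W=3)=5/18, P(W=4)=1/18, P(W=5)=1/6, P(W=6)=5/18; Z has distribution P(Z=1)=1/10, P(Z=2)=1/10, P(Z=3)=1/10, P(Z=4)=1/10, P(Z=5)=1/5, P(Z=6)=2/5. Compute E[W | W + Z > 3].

P(W + Z > 3) = 173/180.
Summing W·P(x,y) over outcomes with W + Z > 3 gives 341/90.
E[W | W + Z > 3] = (341/90) / (173/180) = 682/173.

682/173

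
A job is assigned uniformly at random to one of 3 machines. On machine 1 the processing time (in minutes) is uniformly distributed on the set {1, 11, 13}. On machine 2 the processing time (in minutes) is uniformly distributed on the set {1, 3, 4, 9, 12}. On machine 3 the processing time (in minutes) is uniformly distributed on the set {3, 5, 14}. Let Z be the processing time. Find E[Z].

322/45

E[Z | machine 1] = (1+11+13)/3 = 25/3.
E[Z | machine 2] = (1+3+4+9+12)/5 = 29/5.
E[Z | machine 3] = (3+5+14)/3 = 22/3.
By the law of total expectation,
E[Z] = (1/3)·(25/3) + (1/3)·(29/5) + (1/3)·(22/3) = 322/45.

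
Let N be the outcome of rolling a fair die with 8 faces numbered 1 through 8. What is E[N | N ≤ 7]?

Given N ≤ 7, N is equally likely to be any of {1, 2, 3, 4, 5, 6, 7}.
E[N | N ≤ 7] = (1 + 2 + 3 + 4 + 5 + 6 + 7) / 7 = 4.

4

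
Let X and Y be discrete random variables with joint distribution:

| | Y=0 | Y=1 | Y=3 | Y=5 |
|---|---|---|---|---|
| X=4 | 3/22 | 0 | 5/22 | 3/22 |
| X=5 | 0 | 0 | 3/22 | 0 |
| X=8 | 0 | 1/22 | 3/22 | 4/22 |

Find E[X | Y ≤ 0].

P(Y ≤ 0) = 3/22.
Σ X·P over the event = 4·(3/22) = 6/11.
E[X | Y ≤ 0] = (6/11) / (3/22) = 4.

4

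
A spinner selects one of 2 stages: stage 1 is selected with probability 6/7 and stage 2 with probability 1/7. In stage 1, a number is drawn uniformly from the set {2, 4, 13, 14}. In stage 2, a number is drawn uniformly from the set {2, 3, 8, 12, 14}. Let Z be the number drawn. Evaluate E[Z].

E[Z | stage 1] = (2+4+13+14)/4 = 33/4.
E[Z | stage 2] = (2+3+8+12+14)/5 = 39/5.
By the law of total expectation,
E[Z] = (6/7)·(33/4) + (1/7)·(39/5) = 573/70.

573/70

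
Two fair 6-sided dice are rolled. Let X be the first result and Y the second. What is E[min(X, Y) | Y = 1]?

1

Outcomes with Y = 1: (1,1), (2,1), (3,1), (4,1), (5,1), (6,1), each with probability 1/36.
E[min(X, Y) | Y = 1] = (1 + 1 + 1 + 1 + 1 + 1) / 6 = 1.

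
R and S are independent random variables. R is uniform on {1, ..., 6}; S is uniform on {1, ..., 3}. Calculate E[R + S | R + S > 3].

P(R + S > 3) = 5/6.
Summing (R+S)·P(x,y) over outcomes with R + S > 3 gives 91/18.
E[R + S | R + S > 3] = (91/18) / (5/6) = 91/15.

91/15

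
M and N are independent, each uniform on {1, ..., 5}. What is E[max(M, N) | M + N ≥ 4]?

45/11

P(M + N ≥ 4) = 22/25.
Summing max(M,N)·P(x,y) over outcomes with M + N ≥ 4 gives 18/5.
E[max(M, N) | M + N ≥ 4] = (18/5) / (22/25) = 45/11.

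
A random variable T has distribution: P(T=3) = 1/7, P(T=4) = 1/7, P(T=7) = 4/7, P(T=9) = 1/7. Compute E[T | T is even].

4

P(T is even) = 1/7.
Σ over the event: 4·1/7 = 4/7.
E[T | T is even] = (4/7) / (1/7) = 4.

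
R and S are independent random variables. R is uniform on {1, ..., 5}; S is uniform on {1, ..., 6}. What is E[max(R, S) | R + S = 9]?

Outcomes with R + S = 9: (3,6), (4,5), (5,4), each with probability 1/30.
E[max(R, S) | R + S = 9] = (6 + 5 + 5) / 3 = 16/3.

16/3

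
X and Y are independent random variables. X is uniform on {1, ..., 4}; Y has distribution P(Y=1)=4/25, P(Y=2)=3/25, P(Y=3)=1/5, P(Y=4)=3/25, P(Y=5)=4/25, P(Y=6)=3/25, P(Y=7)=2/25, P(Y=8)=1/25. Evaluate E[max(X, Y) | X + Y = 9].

P(X + Y = 9) = 1/10.
Summing max(X,Y)·P(x,y) over outcomes with X + Y = 9 gives 3/5.
E[max(X, Y) | X + Y = 9] = (3/5) / (1/10) = 6.

6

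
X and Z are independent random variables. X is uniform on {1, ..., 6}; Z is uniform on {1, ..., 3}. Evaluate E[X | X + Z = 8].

11/2

Outcomes with X + Z = 8: (5,3), (6,2), each with probability 1/18.
E[X | X + Z = 8] = (5 + 6) / 2 = 11/2.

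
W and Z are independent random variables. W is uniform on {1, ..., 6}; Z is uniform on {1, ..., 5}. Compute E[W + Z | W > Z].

P(W > Z) = 1/2.
Summing (W+Z)·P(x,y) over outcomes with W > Z gives 7/2.
E[W + Z | W > Z] = (7/2) / (1/2) = 7.

7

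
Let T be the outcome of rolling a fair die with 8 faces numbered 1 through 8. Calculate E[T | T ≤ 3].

Given T ≤ 3, T is equally likely to be any of {1, 2, 3}.
E[T | T ≤ 3] = (1 + 2 + 3) / 3 = 2.

2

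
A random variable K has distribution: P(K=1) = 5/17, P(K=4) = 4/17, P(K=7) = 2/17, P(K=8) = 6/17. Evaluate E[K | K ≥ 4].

13/2

P(K ≥ 4) = 12/17.
Σ over the event: 4·4/17 + 7·2/17 + 8·6/17 = 78/17.
E[K | K ≥ 4] = (78/17) / (12/17) = 13/2.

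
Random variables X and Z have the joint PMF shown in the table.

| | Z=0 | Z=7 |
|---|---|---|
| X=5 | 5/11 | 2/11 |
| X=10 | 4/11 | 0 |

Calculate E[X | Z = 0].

P(Z = 0) = 9/11.
Σ X·P over the event = 5·(5/11) + 10·(4/11) = 65/11.
E[X | Z = 0] = (65/11) / (9/11) = 65/9.

65/9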